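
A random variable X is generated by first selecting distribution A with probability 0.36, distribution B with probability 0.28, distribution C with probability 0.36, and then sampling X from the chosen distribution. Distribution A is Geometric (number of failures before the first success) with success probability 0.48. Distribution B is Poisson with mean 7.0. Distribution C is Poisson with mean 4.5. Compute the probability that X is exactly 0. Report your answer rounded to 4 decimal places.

0.1771

Conditional on each component, P(X = 0): A: 0.48; B: 0.000911882; C: 0.011109.
By total probability, P(X = 0) = 0.36·0.48 + 0.28·0.000911882 + 0.36·0.011109 = 0.177055.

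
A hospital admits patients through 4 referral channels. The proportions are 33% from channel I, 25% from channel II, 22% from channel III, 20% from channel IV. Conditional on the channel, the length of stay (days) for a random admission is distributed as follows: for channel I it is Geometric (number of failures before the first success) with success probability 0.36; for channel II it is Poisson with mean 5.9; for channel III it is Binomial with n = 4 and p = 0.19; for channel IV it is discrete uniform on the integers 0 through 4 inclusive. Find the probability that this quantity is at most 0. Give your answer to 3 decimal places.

Conditional on each channel, P(X ≤ 0): I: 0.36; II: 0.00273944; III: 0.430467; IV: 0.2.
By total probability, P(X ≤ 0) = 0.33·0.36 + 0.25·0.00273944 + 0.22·0.430467 + 0.2·0.2 = 0.254188.

0.254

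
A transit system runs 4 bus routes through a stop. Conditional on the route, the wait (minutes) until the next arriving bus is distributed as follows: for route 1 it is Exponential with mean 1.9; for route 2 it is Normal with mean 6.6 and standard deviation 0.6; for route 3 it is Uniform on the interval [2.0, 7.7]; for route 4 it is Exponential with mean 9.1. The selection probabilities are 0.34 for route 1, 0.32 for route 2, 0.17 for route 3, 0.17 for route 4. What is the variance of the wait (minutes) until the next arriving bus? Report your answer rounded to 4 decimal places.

Per component, 1: μ=1.9, E[X²]=7.22; 2: μ=6.6, E[X²]=43.92; 3: μ=4.85, E[X²]=26.23; 4: μ=9.1, E[X²]=165.62.
E[X] = 0.34·1.9 + 0.32·6.6 + 0.17·4.85 + 0.17·9.1 = 5.1295.
E[X²] = 0.34·7.22 + 0.32·43.92 + 0.17·26.23 + 0.17·165.62 = 49.1237.
Var(X) = E[X²] − (E[X])² = 49.1237 − 26.3118 = 22.8119.

22.8119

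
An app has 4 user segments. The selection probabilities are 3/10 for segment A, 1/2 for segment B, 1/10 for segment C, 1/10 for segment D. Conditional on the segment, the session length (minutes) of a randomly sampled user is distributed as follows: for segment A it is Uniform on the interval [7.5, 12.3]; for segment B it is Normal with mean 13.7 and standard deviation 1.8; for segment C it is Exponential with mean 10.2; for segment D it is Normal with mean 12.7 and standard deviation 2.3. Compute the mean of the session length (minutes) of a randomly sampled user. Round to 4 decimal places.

Component means — A: 9.9; B: 13.7; C: 10.2; D: 12.7.
E[X] = 0.3·9.9 + 0.5·13.7 + 0.1·10.2 + 0.1·12.7 = 12.11.

12.1100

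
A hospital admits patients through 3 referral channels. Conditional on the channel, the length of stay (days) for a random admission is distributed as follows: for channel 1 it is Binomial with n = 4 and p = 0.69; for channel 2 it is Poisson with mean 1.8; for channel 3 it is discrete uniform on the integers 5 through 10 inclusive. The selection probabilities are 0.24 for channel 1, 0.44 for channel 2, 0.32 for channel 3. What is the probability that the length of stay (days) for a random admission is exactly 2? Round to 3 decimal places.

0.184

Conditional on each channel, P(X = 2): 1: 0.274519; 2: 0.267784; 3: 0.
By total probability, P(X = 2) = 0.24·0.274519 + 0.44·0.267784 + 0.32·0 = 0.18371.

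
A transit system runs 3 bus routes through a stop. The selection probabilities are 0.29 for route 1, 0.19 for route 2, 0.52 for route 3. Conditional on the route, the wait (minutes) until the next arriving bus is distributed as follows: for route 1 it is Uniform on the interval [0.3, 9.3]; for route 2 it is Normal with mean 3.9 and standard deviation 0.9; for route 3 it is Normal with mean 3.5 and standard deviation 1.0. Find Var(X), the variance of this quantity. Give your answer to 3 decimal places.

Per component, 1: μ=4.8, E[X²]=29.79; 2: μ=3.9, E[X²]=16.02; 3: μ=3.5, E[X²]=13.25.
E[X] = 0.29·4.8 + 0.19·3.9 + 0.52·3.5 = 3.953.
E[X²] = 0.29·29.79 + 0.19·16.02 + 0.52·13.25 = 18.5729.
Var(X) = E[X²] − (E[X])² = 18.5729 − 15.6262 = 2.94669.

2.947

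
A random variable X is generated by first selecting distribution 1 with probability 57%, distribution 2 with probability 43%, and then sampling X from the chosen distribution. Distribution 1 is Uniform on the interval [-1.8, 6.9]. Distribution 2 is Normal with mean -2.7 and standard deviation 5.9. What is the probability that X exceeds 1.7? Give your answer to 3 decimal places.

Conditional on each component, P(X > 1.7): 1: 0.597701; 2: 0.227905.
By total probability, P(X > 1.7) = 0.57·0.597701 + 0.43·0.227905 = 0.438689.

0.439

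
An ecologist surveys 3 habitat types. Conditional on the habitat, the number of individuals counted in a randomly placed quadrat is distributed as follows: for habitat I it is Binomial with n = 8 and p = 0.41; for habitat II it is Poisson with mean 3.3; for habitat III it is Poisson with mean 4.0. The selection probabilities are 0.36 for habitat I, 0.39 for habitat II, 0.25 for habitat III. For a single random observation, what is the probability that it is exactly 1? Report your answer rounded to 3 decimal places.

0.095

Conditional on each habitat, P(X = 1): I: 0.0816278; II: 0.121714; III: 0.0732626.
By total probability, P(X = 1) = 0.36·0.0816278 + 0.39·0.121714 + 0.25·0.0732626 = 0.0951703.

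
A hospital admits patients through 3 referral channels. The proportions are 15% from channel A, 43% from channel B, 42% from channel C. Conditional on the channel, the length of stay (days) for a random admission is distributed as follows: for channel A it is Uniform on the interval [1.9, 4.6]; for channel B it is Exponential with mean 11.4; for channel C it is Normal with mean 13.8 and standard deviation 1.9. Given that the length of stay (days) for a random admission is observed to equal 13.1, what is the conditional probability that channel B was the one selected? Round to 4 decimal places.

0.1267

Likelihoods f(13.1 | ·): A: 0; B: 0.0277995; C: 0.196192.
Posterior ∝ prior × likelihood. Numerator for B: 0.43·0.0277995 = 0.0119538.
Normalizing constant: 0.15·0 + 0.43·0.0277995 + 0.42·0.196192 = 0.0943546.
P(B | observation) = 0.0119538 / 0.0943546 = 0.12669.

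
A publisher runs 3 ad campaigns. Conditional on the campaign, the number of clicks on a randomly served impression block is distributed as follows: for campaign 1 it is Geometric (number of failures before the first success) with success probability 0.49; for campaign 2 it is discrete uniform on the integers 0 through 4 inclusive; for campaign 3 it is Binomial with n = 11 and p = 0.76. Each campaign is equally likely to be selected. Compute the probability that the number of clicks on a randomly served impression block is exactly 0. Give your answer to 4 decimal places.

0.2300

Conditional on each campaign, P(X = 0): 1: 0.49; 2: 0.2; 3: 1.52168e-07.
By total probability, P(X = 0) = 0.333333·0.49 + 0.333333·0.2 + 0.333333·1.52168e-07 = 0.23.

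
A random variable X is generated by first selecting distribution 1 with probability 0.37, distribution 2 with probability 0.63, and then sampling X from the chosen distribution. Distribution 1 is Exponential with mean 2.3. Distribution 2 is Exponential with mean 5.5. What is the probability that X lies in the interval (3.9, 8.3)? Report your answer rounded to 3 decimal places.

Conditional on each component, P(3.9 < X < 8.3): 1: 0.156392; 2: 0.27098.
By total probability, P(3.9 < X < 8.3) = 0.37·0.156392 + 0.63·0.27098 = 0.228583.

0.229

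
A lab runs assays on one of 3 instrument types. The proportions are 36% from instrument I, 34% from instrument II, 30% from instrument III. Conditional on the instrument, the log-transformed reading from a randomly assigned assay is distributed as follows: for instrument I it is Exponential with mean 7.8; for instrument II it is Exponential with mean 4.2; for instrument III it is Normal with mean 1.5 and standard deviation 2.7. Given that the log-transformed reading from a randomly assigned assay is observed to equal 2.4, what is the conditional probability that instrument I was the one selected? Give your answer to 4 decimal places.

0.2791

Likelihoods f(2.4 | ·): I: 0.0942489; II: 0.134457; III: 0.139772.
Posterior ∝ prior × likelihood. Numerator for I: 0.36·0.0942489 = 0.0339296.
Normalizing constant: 0.36·0.0942489 + 0.34·0.134457 + 0.3·0.139772 = 0.121576.
P(I | observation) = 0.0339296 / 0.121576 = 0.279081.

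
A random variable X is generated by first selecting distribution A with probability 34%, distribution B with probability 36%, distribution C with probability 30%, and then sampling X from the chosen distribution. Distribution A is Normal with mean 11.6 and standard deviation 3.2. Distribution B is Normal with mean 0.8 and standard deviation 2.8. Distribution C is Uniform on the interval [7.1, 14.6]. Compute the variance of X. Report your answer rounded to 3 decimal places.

Per component, A: μ=11.6, E[X²]=144.8; B: μ=0.8, E[X²]=8.48; C: μ=10.85, E[X²]=122.41.
E[X] = 0.34·11.6 + 0.36·0.8 + 0.3·10.85 = 7.487.
E[X²] = 0.34·144.8 + 0.36·8.48 + 0.3·122.41 = 89.0078.
Var(X) = E[X²] − (E[X])² = 89.0078 − 56.0552 = 32.9526.

32.953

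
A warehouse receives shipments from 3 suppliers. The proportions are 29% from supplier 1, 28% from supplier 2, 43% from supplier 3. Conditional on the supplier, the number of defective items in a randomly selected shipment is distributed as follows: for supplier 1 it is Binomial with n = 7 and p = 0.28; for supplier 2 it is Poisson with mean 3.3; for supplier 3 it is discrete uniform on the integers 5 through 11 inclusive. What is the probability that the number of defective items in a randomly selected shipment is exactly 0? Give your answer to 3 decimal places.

0.039

Conditional on each supplier, P(X = 0): 1: 0.100306; 2: 0.0368832; 3: 0.
By total probability, P(X = 0) = 0.29·0.100306 + 0.28·0.0368832 + 0.43·0 = 0.0394161.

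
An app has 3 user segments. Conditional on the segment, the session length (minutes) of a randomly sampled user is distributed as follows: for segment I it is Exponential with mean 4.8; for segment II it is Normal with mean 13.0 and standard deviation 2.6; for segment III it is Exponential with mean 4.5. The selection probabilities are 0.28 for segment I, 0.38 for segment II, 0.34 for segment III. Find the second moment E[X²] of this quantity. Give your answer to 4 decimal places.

For each component E[X²] = Var + (mean)², giving I: 46.08; II: 175.76; III: 40.5.
Overall E[X²] = 0.28·46.08 + 0.38·175.76 + 0.34·40.5 = 93.4612.

93.4612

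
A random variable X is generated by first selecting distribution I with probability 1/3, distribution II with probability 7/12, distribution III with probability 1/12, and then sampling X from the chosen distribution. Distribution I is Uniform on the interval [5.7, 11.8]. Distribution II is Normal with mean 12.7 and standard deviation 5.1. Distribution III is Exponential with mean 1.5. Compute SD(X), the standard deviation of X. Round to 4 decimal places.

Per component, I: μ=8.75, E[X²]=79.6633; II: μ=12.7, E[X²]=187.3; III: μ=1.5, E[X²]=4.5.
E[X] = 0.333333·8.75 + 0.583333·12.7 + 0.0833333·1.5 = 10.45.
E[X²] = 0.333333·79.6633 + 0.583333·187.3 + 0.0833333·4.5 = 136.188.
Var(X) = E[X²] − (E[X])² = 136.188 − 109.202 = 26.9853.
SD(X) = √26.9853 = 5.19474.

5.1947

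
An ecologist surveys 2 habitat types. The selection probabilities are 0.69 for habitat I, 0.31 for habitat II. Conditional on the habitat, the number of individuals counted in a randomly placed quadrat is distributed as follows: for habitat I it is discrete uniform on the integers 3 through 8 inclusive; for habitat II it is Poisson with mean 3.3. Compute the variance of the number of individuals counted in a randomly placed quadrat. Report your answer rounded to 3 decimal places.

4.071

Per component, I: μ=5.5, E[X²]=33.1667; II: μ=3.3, E[X²]=14.19.
E[X] = 0.69·5.5 + 0.31·3.3 = 4.818.
E[X²] = 0.69·33.1667 + 0.31·14.19 = 27.2839.
Var(X) = E[X²] − (E[X])² = 27.2839 − 23.2131 = 4.07078.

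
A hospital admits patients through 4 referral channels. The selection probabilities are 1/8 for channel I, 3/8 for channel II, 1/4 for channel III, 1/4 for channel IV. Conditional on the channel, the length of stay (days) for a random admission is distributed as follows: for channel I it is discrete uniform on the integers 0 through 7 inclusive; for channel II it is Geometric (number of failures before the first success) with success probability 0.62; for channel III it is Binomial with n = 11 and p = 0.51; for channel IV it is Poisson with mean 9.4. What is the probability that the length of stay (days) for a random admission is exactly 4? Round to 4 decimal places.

0.0651

Conditional on each channel, P(X = 4): I: 0.125; II: 0.0129278; III: 0.151414; IV: 0.0269111.
By total probability, P(X = 4) = 0.125·0.125 + 0.375·0.0129278 + 0.25·0.151414 + 0.25·0.0269111 = 0.0650543.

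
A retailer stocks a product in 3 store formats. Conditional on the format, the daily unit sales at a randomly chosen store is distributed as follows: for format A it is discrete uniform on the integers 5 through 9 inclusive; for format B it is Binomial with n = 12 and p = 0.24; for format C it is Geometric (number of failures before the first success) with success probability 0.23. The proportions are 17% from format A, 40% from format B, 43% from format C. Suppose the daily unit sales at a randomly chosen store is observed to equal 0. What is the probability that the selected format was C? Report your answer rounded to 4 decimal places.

Likelihoods P(X=0 | ·): A: 0; B: 0.0371333; C: 0.23.
Posterior ∝ prior × likelihood. Numerator for C: 0.43·0.23 = 0.0989.
Normalizing constant: 0.17·0 + 0.4·0.0371333 + 0.43·0.23 = 0.113753.
P(C | observation) = 0.0989 / 0.113753 = 0.869425.

0.8694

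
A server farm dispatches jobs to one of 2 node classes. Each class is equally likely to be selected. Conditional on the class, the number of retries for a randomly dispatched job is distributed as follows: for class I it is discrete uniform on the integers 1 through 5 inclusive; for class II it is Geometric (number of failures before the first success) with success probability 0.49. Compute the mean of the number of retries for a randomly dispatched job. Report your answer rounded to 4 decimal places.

2.0204

Component means — I: 3; II: 1.04082.
E[X] = 0.5·3 + 0.5·1.04082 = 2.02041.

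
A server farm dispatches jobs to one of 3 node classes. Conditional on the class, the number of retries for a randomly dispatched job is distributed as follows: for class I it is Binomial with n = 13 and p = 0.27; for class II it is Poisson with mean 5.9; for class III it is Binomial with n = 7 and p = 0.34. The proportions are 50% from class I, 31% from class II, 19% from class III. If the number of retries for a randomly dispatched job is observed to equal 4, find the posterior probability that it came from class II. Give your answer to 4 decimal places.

0.2378

Likelihoods P(X=4 | ·): I: 0.2237; II: 0.138312; III: 0.134467.
Posterior ∝ prior × likelihood. Numerator for II: 0.31·0.138312 = 0.0428767.
Normalizing constant: 0.5·0.2237 + 0.31·0.138312 + 0.19·0.134467 = 0.180276.
P(II | observation) = 0.0428767 / 0.180276 = 0.23784.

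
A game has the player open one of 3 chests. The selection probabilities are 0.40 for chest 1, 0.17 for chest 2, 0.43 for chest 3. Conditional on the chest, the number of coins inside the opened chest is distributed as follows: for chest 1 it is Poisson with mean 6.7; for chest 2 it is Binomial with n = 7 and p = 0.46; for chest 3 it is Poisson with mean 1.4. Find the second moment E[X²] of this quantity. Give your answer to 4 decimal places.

24.1390

For each component E[X²] = Var + (mean)², giving 1: 51.59; 2: 12.1072; 3: 3.36.
Overall E[X²] = 0.4·51.59 + 0.17·12.1072 + 0.43·3.36 = 24.139.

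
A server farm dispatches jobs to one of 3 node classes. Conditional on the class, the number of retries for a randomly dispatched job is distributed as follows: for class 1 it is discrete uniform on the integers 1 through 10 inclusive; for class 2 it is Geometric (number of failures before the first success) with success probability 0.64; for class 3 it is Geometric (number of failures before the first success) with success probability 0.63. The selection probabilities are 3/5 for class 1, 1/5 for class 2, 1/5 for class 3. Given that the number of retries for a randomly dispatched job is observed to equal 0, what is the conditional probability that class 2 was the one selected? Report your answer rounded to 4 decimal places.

0.5039

Likelihoods P(X=0 | ·): 1: 0; 2: 0.64; 3: 0.63.
Posterior ∝ prior × likelihood. Numerator for 2: 0.2·0.64 = 0.128.
Normalizing constant: 0.6·0 + 0.2·0.64 + 0.2·0.63 = 0.254.
P(2 | observation) = 0.128 / 0.254 = 0.503937.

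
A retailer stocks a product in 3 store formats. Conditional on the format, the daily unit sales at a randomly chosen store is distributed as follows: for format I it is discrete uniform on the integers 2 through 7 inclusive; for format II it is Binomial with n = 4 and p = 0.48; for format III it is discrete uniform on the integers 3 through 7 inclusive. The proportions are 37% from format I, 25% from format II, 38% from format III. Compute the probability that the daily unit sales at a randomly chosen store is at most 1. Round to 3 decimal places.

Conditional on each format, P(X ≤ 1): I: 0; II: 0.343084; III: 0.
By total probability, P(X ≤ 1) = 0.37·0 + 0.25·0.343084 + 0.38·0 = 0.0857709.

0.086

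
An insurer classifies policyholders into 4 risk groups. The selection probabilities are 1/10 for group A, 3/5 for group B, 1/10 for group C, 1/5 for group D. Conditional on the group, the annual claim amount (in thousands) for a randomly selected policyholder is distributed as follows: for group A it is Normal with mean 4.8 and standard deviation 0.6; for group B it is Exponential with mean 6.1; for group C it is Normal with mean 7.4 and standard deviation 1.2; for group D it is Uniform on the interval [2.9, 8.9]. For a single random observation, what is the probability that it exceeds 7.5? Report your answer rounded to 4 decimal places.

Conditional on each group, P(X > 7.5): A: 3.39767e-06; B: 0.292436; C: 0.466793; D: 0.233333.
By total probability, P(X > 7.5) = 0.1·3.39767e-06 + 0.6·0.292436 + 0.1·0.466793 + 0.2·0.233333 = 0.268808.

0.2688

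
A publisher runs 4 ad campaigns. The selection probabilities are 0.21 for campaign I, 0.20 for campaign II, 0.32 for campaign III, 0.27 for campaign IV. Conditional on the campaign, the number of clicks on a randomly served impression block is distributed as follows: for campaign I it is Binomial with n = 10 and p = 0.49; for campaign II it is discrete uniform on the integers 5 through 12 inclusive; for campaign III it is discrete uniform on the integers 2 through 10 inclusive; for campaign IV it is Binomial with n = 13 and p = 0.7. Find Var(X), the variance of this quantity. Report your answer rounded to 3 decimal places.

7.321

Per component, I: μ=4.9, E[X²]=26.509; II: μ=8.5, E[X²]=77.5; III: μ=6, E[X²]=42.6667; IV: μ=9.1, E[X²]=85.54.
E[X] = 0.21·4.9 + 0.2·8.5 + 0.32·6 + 0.27·9.1 = 7.106.
E[X²] = 0.21·26.509 + 0.2·77.5 + 0.32·42.6667 + 0.27·85.54 = 57.816.
Var(X) = E[X²] − (E[X])² = 57.816 − 50.4952 = 7.32079.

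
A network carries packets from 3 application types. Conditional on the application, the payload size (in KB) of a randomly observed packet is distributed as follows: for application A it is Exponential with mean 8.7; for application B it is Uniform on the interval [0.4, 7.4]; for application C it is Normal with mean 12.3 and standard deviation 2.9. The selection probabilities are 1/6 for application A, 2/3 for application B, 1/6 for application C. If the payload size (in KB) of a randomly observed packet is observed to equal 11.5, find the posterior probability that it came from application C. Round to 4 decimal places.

0.8121

Likelihoods f(11.5 | ·): A: 0.0306488; B: 0; C: 0.13243.
Posterior ∝ prior × likelihood. Numerator for C: 0.166667·0.13243 = 0.0220717.
Normalizing constant: 0.166667·0.0306488 + 0.666667·0 + 0.166667·0.13243 = 0.0271798.
P(C | observation) = 0.0220717 / 0.0271798 = 0.812062.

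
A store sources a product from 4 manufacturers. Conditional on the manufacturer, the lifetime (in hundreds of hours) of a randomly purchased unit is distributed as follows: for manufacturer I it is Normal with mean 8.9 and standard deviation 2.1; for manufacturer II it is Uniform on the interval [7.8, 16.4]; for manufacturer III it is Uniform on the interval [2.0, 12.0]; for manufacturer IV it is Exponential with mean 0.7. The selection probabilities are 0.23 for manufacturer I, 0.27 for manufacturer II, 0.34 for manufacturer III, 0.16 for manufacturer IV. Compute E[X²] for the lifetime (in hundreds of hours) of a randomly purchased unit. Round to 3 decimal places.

80.078

For each component E[X²] = Var + (mean)², giving I: 83.62; II: 152.573; III: 57.3333; IV: 0.98.
Overall E[X²] = 0.23·83.62 + 0.27·152.573 + 0.34·57.3333 + 0.16·0.98 = 80.0775.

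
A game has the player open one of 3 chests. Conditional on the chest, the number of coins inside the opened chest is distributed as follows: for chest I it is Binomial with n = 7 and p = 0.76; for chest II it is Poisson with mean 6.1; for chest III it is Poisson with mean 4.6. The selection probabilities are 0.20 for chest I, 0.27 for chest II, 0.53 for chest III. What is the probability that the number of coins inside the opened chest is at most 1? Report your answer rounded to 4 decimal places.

Conditional on each chest, P(X ≤ 1): I: 0.00106253; II: 0.0159244; III: 0.0562903.
By total probability, P(X ≤ 1) = 0.2·0.00106253 + 0.27·0.0159244 + 0.53·0.0562903 = 0.0343459.

0.0343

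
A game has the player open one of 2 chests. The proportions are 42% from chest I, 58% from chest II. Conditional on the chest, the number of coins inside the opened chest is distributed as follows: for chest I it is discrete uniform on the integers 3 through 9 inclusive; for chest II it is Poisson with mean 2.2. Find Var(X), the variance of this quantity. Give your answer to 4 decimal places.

6.4736

Per component, I: μ=6, E[X²]=40; II: μ=2.2, E[X²]=7.04.
E[X] = 0.42·6 + 0.58·2.2 = 3.796.
E[X²] = 0.42·40 + 0.58·7.04 = 20.8832.
Var(X) = E[X²] − (E[X])² = 20.8832 − 14.4096 = 6.47358.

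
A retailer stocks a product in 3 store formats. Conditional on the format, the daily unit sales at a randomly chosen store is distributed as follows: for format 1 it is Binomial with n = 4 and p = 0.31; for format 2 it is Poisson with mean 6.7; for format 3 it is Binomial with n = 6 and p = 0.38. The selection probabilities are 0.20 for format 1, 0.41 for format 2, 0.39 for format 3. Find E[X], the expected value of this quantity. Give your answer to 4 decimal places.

3.8842

Component means — 1: 1.24; 2: 6.7; 3: 2.28.
E[X] = 0.2·1.24 + 0.41·6.7 + 0.39·2.28 = 3.8842.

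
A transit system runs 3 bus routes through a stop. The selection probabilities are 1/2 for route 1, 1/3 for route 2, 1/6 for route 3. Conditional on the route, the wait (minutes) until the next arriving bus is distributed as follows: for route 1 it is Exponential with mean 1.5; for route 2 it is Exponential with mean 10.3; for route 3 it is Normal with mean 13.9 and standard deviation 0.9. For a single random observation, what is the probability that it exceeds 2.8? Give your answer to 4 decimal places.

Conditional on each route, P(X > 2.8): 1: 0.154638; 2: 0.761973; 3: 1.
By total probability, P(X > 2.8) = 0.5·0.154638 + 0.333333·0.761973 + 0.166667·1 = 0.497977.

0.4980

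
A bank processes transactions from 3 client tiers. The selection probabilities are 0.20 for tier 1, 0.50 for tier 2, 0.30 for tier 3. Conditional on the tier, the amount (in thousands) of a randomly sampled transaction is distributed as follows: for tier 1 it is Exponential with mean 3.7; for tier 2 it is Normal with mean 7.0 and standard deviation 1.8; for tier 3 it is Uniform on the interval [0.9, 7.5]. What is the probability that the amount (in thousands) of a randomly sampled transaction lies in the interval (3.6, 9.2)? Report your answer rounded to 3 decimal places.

0.666

Conditional on each tier, P(3.6 < X < 9.2): 1: 0.294756; 2: 0.859735; 3: 0.590909.
By total probability, P(3.6 < X < 9.2) = 0.2·0.294756 + 0.5·0.859735 + 0.3·0.590909 = 0.666091.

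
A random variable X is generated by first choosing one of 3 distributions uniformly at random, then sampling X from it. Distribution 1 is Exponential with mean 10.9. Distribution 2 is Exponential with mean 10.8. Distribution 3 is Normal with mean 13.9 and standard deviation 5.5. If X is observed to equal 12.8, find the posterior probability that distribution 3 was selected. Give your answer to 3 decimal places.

0.557

Likelihoods f(12.8 | ·): 1: 0.0283515; 2: 0.0283046; 3: 0.0710987.
Posterior ∝ prior × likelihood. Numerator for 3: 0.333333·0.0710987 = 0.0236996.
Normalizing constant: 0.333333·0.0283515 + 0.333333·0.0283046 + 0.333333·0.0710987 = 0.0425849.
P(3 | observation) = 0.0236996 / 0.0425849 = 0.556525.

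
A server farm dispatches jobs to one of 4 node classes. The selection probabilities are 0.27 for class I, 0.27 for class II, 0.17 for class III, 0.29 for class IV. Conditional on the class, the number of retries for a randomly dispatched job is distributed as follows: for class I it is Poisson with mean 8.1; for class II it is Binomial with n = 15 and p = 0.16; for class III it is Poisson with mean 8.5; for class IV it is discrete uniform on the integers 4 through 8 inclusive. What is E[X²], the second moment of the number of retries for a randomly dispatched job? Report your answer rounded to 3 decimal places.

46.749

For each component E[X²] = Var + (mean)², giving I: 73.71; II: 7.776; III: 80.75; IV: 38.
Overall E[X²] = 0.27·73.71 + 0.27·7.776 + 0.17·80.75 + 0.29·38 = 46.7487.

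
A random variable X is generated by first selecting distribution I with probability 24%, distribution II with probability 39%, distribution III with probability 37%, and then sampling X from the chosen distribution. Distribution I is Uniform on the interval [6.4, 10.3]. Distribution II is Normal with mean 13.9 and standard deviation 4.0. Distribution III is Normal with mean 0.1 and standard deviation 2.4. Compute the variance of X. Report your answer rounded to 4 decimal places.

Per component, I: μ=8.35, E[X²]=70.99; II: μ=13.9, E[X²]=209.21; III: μ=0.1, E[X²]=5.77.
E[X] = 0.24·8.35 + 0.39·13.9 + 0.37·0.1 = 7.462.
E[X²] = 0.24·70.99 + 0.39·209.21 + 0.37·5.77 = 100.764.
Var(X) = E[X²] − (E[X])² = 100.764 − 55.6814 = 45.083.

45.0830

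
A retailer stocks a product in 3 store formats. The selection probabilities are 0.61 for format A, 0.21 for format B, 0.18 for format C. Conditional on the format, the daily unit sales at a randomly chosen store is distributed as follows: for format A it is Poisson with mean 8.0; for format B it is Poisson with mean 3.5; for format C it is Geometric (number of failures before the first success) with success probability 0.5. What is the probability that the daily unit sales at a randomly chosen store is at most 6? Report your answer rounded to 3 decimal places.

0.566

Conditional on each format, P(X ≤ 6): A: 0.313374; B: 0.934712; C: 0.992188.
By total probability, P(X ≤ 6) = 0.61·0.313374 + 0.21·0.934712 + 0.18·0.992188 = 0.566042.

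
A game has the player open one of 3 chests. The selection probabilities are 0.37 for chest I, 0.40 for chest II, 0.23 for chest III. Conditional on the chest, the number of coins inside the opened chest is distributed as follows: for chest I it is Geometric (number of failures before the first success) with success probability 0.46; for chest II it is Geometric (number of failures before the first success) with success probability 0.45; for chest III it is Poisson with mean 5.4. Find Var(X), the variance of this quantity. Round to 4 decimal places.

6.3986

Per component, I: μ=1.17391, E[X²]=3.93006; II: μ=1.22222, E[X²]=4.20988; III: μ=5.4, E[X²]=34.56.
E[X] = 0.37·1.17391 + 0.4·1.22222 + 0.23·5.4 = 2.16524.
E[X²] = 0.37·3.93006 + 0.4·4.20988 + 0.23·34.56 = 11.0869.
Var(X) = E[X²] − (E[X])² = 11.0869 − 4.68825 = 6.39862.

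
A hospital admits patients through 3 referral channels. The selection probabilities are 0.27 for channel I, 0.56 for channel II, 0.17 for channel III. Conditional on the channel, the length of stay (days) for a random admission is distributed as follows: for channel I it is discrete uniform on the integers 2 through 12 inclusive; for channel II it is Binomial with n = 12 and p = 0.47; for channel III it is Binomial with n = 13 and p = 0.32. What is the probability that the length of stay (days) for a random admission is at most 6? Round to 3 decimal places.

Conditional on each channel, P(X ≤ 6): I: 0.454545; II: 0.691104; III: 0.9146.
By total probability, P(X ≤ 6) = 0.27·0.454545 + 0.56·0.691104 + 0.17·0.9146 = 0.665228.

0.665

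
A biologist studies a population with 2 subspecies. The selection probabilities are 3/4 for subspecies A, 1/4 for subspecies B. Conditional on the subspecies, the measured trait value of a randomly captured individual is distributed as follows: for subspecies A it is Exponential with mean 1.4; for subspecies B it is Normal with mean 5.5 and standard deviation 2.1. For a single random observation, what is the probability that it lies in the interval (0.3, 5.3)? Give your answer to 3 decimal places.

0.702

Conditional on each subspecies, P(0.3 < X < 5.3): A: 0.784425; B: 0.455423.
By total probability, P(0.3 < X < 5.3) = 0.75·0.784425 + 0.25·0.455423 = 0.702175.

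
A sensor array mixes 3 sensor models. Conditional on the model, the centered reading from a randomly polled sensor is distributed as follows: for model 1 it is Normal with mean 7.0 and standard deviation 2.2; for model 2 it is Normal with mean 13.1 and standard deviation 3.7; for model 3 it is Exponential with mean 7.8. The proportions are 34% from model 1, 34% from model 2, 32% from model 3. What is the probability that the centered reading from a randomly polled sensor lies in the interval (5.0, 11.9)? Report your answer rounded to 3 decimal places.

Conditional on each model, P(5.0 < X < 11.9): 1: 0.805384; 2: 0.358555; 3: 0.30927.
By total probability, P(5.0 < X < 11.9) = 0.34·0.805384 + 0.34·0.358555 + 0.32·0.30927 = 0.494706.

0.495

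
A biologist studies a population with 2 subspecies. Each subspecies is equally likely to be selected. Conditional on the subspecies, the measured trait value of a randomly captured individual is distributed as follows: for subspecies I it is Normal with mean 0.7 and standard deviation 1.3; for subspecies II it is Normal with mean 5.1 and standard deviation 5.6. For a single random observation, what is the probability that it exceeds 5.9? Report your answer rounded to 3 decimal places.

0.222

Conditional on each subspecies, P(X > 5.9): I: 3.16712e-05; II: 0.443202.
By total probability, P(X > 5.9) = 0.5·3.16712e-05 + 0.5·0.443202 = 0.221617.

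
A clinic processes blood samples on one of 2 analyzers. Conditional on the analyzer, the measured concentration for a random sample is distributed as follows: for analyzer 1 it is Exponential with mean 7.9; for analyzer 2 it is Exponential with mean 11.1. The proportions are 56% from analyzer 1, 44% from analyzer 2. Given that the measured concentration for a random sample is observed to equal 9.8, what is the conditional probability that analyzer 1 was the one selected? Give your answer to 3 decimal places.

0.556

Likelihoods f(9.8 | ·): 1: 0.0366124; 2: 0.0372603.
Posterior ∝ prior × likelihood. Numerator for 1: 0.56·0.0366124 = 0.0205029.
Normalizing constant: 0.56·0.0366124 + 0.44·0.0372603 = 0.0368974.
P(1 | observation) = 0.0205029 / 0.0368974 = 0.555673.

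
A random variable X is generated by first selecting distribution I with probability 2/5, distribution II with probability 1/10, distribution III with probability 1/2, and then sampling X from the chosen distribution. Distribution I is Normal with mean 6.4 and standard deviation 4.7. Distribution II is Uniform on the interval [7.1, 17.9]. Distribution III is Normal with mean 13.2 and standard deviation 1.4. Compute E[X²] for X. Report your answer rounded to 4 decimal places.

For each component E[X²] = Var + (mean)², giving I: 63.05; II: 165.97; III: 176.2.
Overall E[X²] = 0.4·63.05 + 0.1·165.97 + 0.5·176.2 = 129.917.

129.9170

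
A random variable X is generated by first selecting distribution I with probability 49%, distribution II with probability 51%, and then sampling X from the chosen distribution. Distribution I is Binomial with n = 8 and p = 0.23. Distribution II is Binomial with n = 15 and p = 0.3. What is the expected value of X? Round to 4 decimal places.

3.1966

Component means — I: 1.84; II: 4.5.
E[X] = 0.49·1.84 + 0.51·4.5 = 3.1966.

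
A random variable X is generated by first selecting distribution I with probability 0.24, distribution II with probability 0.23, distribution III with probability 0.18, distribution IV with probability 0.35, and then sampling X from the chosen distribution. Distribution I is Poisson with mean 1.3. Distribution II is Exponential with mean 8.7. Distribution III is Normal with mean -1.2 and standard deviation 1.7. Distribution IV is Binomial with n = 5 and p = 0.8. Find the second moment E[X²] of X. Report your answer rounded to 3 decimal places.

For each component E[X²] = Var + (mean)², giving I: 2.99; II: 151.38; III: 4.33; IV: 16.8.
Overall E[X²] = 0.24·2.99 + 0.23·151.38 + 0.18·4.33 + 0.35·16.8 = 42.1944.

42.194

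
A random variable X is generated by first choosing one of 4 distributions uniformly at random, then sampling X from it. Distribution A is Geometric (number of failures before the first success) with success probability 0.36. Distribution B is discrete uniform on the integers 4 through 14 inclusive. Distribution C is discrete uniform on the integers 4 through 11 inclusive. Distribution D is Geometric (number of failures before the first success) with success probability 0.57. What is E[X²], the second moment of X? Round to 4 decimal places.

40.6228

For each component E[X²] = Var + (mean)², giving A: 8.09877; B: 91; C: 61.5; D: 1.89258.
Overall E[X²] = 0.25·8.09877 + 0.25·91 + 0.25·61.5 + 0.25·1.89258 = 40.6228.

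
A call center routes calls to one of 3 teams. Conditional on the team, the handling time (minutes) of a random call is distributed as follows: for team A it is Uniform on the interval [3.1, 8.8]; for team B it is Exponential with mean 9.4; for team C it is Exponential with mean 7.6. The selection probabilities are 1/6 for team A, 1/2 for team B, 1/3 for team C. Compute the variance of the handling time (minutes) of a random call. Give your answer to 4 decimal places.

Per component, A: μ=5.95, E[X²]=38.11; B: μ=9.4, E[X²]=176.72; C: μ=7.6, E[X²]=115.52.
E[X] = 0.166667·5.95 + 0.5·9.4 + 0.333333·7.6 = 8.225.
E[X²] = 0.166667·38.11 + 0.5·176.72 + 0.333333·115.52 = 133.218.
Var(X) = E[X²] − (E[X])² = 133.218 − 67.6506 = 65.5677.

65.5677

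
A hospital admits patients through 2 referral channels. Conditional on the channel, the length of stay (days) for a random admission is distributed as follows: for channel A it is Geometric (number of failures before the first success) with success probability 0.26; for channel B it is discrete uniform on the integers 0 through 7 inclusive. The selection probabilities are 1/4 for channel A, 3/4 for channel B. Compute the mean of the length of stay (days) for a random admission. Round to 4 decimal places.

Component means — A: 2.84615; B: 3.5.
E[X] = 0.25·2.84615 + 0.75·3.5 = 3.33654.

3.3365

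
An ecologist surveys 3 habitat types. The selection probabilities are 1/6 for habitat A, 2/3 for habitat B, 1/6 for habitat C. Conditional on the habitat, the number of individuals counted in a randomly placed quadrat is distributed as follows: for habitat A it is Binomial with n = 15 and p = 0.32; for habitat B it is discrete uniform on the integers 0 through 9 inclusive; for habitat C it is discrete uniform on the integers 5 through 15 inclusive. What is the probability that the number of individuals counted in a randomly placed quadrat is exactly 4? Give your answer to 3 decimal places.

Conditional on each habitat, P(X = 4): A: 0.205746; B: 0.1; C: 0.
By total probability, P(X = 4) = 0.166667·0.205746 + 0.666667·0.1 + 0.166667·0 = 0.100958.

0.101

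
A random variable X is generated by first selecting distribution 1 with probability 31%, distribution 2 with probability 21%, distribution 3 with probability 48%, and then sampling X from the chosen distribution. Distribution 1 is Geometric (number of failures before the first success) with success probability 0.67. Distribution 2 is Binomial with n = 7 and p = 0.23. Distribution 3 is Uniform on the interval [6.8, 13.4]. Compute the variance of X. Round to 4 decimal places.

Per component, 1: μ=0.492537, E[X²]=0.977723; 2: μ=1.61, E[X²]=3.8318; 3: μ=10.1, E[X²]=105.64.
E[X] = 0.31·0.492537 + 0.21·1.61 + 0.48·10.1 = 5.33879.
E[X²] = 0.31·0.977723 + 0.21·3.8318 + 0.48·105.64 = 51.815.
Var(X) = E[X²] − (E[X])² = 51.815 − 28.5026 = 23.3123.

23.3123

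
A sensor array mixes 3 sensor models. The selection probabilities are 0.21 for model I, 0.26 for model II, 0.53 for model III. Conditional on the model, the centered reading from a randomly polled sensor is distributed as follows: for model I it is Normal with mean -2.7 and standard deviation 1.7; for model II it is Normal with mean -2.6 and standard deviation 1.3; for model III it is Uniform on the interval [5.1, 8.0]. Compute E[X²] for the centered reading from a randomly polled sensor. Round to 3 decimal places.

For each component E[X²] = Var + (mean)², giving I: 10.18; II: 8.45; III: 43.6033.
Overall E[X²] = 0.21·10.18 + 0.26·8.45 + 0.53·43.6033 = 27.4446.

27.445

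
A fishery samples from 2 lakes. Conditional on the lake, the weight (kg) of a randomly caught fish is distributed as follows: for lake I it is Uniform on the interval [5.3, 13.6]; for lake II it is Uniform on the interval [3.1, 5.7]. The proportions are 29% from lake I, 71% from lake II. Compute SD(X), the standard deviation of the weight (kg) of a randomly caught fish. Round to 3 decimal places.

2.705

Per component, I: μ=9.45, E[X²]=95.0433; II: μ=4.4, E[X²]=19.9233.
E[X] = 0.29·9.45 + 0.71·4.4 = 5.8645.
E[X²] = 0.29·95.0433 + 0.71·19.9233 = 41.7081.
Var(X) = E[X²] − (E[X])² = 41.7081 − 34.3924 = 7.31577.
SD(X) = √7.31577 = 2.70477.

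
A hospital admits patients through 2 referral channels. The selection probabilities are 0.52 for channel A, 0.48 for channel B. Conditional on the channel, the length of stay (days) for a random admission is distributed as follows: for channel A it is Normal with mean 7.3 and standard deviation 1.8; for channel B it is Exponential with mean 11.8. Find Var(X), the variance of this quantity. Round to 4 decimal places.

Per component, A: μ=7.3, E[X²]=56.53; B: μ=11.8, E[X²]=278.48.
E[X] = 0.52·7.3 + 0.48·11.8 = 9.46.
E[X²] = 0.52·56.53 + 0.48·278.48 = 163.066.
Var(X) = E[X²] − (E[X])² = 163.066 − 89.4916 = 73.5744.

73.5744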